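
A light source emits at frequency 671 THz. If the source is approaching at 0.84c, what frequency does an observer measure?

β = v/c = 0.84
(1+β)/(1-β) = 1.84/0.16 = 11.50
Doppler factor = √(11.50) = 3.391
f_obs = 671 × 3.391 = 2275 THz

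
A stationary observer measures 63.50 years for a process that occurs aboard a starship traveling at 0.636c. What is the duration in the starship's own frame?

Dilated time Δt = 63.50 years
γ = 1/√(1 - 0.636²) = 1.296
Δt₀ = Δt/γ = 63.50/1.296 = 49.00 years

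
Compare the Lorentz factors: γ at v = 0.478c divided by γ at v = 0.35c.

γ₁ = 1/√(1 - 0.478²) = 1.138
γ₂ = 1/√(1 - 0.35²) = 1.068
γ₁/γ₂ = 1.138/1.068 = 1.066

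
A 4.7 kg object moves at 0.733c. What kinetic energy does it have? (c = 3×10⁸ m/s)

γ = 1/√(1 - 0.733²) = 1.47009
γ - 1 = 0.47009
KE = (γ-1)mc² = 0.47009 × 4.7 × (3×10⁸)² = 1.988×10¹⁷ J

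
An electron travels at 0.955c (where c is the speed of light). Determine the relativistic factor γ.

v/c = 0.955, so (v/c)² = 0.912025
1 - (v/c)² = 0.087975
γ = 1/√(0.087975) = 3.371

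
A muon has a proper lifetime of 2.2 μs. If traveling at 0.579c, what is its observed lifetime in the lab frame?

Proper lifetime τ₀ = 2.2 μs
γ = 1/√(1 - 0.579²) = 1.2265
τ = γτ₀ = 1.2265 × 2.2 μs = 2.698 μs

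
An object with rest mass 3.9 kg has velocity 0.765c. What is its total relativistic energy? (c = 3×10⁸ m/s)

γ = 1/√(1 - 0.765²) = 1.5527
mc² = 3.9 × (3×10⁸)² = 3.510×10¹⁷ J
E = γmc² = 1.5527 × 3.510×10¹⁷ = 5.450×10¹⁷ J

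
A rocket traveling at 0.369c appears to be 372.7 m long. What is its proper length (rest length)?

Contracted length L = 372.7 m
γ = 1/√(1 - 0.369²) = 1.076
L₀ = γL = 1.076 × 372.7 = 401.0 m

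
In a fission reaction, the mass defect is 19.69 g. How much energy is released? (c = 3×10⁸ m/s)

Convert mass defect: Δm = 19.69 g = 0.01969 kg
E = Δm·c² = 0.01969 × (3×10⁸)²
= 0.01969 × 9×10¹⁶ = 1.772×10¹⁵ J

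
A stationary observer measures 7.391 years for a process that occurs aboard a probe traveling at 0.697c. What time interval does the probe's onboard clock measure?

Dilated time Δt = 7.391 years
γ = 1/√(1 - 0.697²) = 1.3946
Δt₀ = Δt/γ = 7.391/1.3946 = 5.300 years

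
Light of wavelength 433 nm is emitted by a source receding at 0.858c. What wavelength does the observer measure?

β = 0.858
Wavelength Doppler factor = √(1.858/0.142) = √(13.08) = 3.617
λ_obs = 433 × 3.617 = 1566 nm (redshift)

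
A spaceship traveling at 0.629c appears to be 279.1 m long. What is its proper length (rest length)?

Contracted length L = 279.1 m
γ = 1/√(1 - 0.629²) = 1.2863
L₀ = γL = 1.2863 × 279.1 = 359.0 m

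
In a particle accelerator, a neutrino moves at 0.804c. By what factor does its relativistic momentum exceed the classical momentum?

p_rel = γmv, p_class = mv
Ratio = γ = 1/√(1 - 0.804²)
= 1/√(0.353584) = 1.682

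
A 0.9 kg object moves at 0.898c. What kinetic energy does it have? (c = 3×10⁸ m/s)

γ = 1/√(1 - 0.898²) = 2.273
γ - 1 = 1.273
KE = (γ-1)mc² = 1.273 × 0.9 × (3×10⁸)² = 1.031×10¹⁷ J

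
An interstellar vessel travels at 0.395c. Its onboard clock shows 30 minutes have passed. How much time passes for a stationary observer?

Proper time Δt₀ = 30 minutes
γ = 1/√(1 - 0.395²) = 1.0885
Δt = γΔt₀ = 1.0885 × 30 = 32.66 minutes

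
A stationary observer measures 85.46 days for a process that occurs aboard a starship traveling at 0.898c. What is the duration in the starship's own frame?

Dilated time Δt = 85.46 days
γ = 1/√(1 - 0.898²) = 2.273
Δt₀ = Δt/γ = 85.46/2.273 = 37.60 days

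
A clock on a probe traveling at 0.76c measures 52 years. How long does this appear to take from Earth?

Proper time Δt₀ = 52 years
γ = 1/√(1 - 0.76²) = 1.5386
Δt = γΔt₀ = 1.5386 × 52 = 80.01 years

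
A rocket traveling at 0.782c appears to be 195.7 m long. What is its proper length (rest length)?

Contracted length L = 195.7 m
γ = 1/√(1 - 0.782²) = 1.6044
L₀ = γL = 1.6044 × 195.7 = 314.0 m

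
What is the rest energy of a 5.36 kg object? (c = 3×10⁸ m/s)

c² = (3×10⁸)² = 9.000×10¹⁶ m²/s²
E₀ = mc² = 5.36 × 9.000×10¹⁶ = 4.824×10¹⁷ J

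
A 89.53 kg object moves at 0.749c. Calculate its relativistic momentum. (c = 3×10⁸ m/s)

γ = 1/√(1 - 0.749²) = 1.509
v = 0.749 × 3×10⁸ = 2.247×10⁸ m/s
p = γmv = 1.509 × 89.53 × 2.247×10⁸ = 3.036×10¹⁰ kg·m/s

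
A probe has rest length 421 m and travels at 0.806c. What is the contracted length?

Proper length L₀ = 421 m
γ = 1/√(1 - 0.806²) = 1.6894
L = L₀/γ = 421/1.6894 = 249.2 m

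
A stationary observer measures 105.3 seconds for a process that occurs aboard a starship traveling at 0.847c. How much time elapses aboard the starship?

Dilated time Δt = 105.3 seconds
γ = 1/√(1 - 0.847²) = 1.881
Δt₀ = Δt/γ = 105.3/1.881 = 55.98 seconds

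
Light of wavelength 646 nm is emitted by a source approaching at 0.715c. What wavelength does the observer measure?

β = 0.715
Wavelength Doppler factor = √(0.285/1.715) = √(0.16618) = 0.40765
λ_obs = 646 × 0.40765 = 263.3 nm (blueshift)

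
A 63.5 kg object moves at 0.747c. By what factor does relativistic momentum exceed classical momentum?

p_rel = γmv, p_class = mv
Ratio = γ = 1/√(1 - 0.747²) = 1.504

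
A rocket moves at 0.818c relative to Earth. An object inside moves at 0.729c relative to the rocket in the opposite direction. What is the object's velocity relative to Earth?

Object's velocity in rocket frame is u' = -0.729c
u = (u' + v)/(1 + u'v/c²) = (v - 0.729)/(1 - 0.729·v/c²)
Numerator: 0.818 - 0.729 = 0.089
Denominator: 1 - 0.596322 = 0.403678
u = 0.089/0.403678 = 0.2205c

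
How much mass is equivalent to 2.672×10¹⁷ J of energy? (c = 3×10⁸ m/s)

From E = mc², we get m = E/c²
c² = (3×10⁸)² = 9×10¹⁶ m²/s²
m = 2.672×10¹⁷ / 9×10¹⁶ = 2.969 kg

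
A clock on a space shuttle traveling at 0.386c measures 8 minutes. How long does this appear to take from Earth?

Proper time Δt₀ = 8 minutes
γ = 1/√(1 - 0.386²) = 1.084
Δt = γΔt₀ = 1.084 × 8 = 8.672 minutes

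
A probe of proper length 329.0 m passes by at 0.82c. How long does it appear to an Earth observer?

Proper length L₀ = 329.0 m
γ = 1/√(1 - 0.82²) = 1.747
L = L₀/γ = 329.0/1.747 = 188.3 m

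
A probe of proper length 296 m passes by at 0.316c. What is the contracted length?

Proper length L₀ = 296 m
γ = 1/√(1 - 0.316²) = 1.054
L = L₀/γ = 296/1.054 = 280.8 m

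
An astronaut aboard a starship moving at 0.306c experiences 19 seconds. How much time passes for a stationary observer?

Proper time Δt₀ = 19 seconds
γ = 1/√(1 - 0.306²) = 1.0504
Δt = γΔt₀ = 1.0504 × 19 = 19.96 seconds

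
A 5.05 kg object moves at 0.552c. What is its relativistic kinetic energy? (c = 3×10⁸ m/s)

γ = 1/√(1 - 0.552²) = 1.199265
γ - 1 = 0.199265
KE = (γ-1)mc² = 0.199265 × 5.05 × (3×10⁸)² = 9.057×10¹⁶ J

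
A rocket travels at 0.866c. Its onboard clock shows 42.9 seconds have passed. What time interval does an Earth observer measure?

Proper time Δt₀ = 42.9 seconds
γ = 1/√(1 - 0.866²) = 1.9998
Δt = γΔt₀ = 1.9998 × 42.9 = 85.79 seconds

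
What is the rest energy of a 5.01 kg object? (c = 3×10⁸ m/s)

c² = (3×10⁸)² = 9.000×10¹⁶ m²/s²
E₀ = mc² = 5.01 × 9.000×10¹⁶ = 4.509×10¹⁷ J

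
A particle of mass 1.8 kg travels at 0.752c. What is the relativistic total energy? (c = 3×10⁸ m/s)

γ = 1/√(1 - 0.752²) = 1.517
mc² = 1.8 × (3×10⁸)² = 1.620×10¹⁷ J
E = γmc² = 1.517 × 1.620×10¹⁷ = 2.458×10¹⁷ J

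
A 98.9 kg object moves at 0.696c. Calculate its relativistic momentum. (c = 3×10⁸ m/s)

γ = 1/√(1 - 0.696²) = 1.3927
v = 0.696 × 3×10⁸ = 2.088×10⁸ m/s
p = γmv = 1.3927 × 98.9 × 2.088×10⁸ = 2.876×10¹⁰ kg·m/s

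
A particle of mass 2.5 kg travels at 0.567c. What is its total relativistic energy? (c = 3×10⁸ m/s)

γ = 1/√(1 - 0.567²) = 1.214
mc² = 2.5 × (3×10⁸)² = 2.250×10¹⁷ J
E = γmc² = 1.214 × 2.250×10¹⁷ = 2.732×10¹⁷ J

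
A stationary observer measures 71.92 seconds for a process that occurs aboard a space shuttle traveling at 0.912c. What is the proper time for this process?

Dilated time Δt = 71.92 seconds
γ = 1/√(1 - 0.912²) = 2.438
Δt₀ = Δt/γ = 71.92/2.438 = 29.50 seconds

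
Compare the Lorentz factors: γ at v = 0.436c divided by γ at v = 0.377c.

γ₁ = 1/√(1 - 0.436²) = 1.111
γ₂ = 1/√(1 - 0.377²) = 1.080
γ₁/γ₂ = 1.111/1.080 = 1.029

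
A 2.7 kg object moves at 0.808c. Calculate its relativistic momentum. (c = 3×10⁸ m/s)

γ = 1/√(1 - 0.808²) = 1.697
v = 0.808 × 3×10⁸ = 2.424×10⁸ m/s
p = γmv = 1.697 × 2.7 × 2.424×10⁸ = 1.111×10⁹ kg·m/s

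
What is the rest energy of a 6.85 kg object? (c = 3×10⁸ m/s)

c² = (3×10⁸)² = 9.000×10¹⁶ m²/s²
E₀ = mc² = 6.85 × 9.000×10¹⁶ = 6.165×10¹⁷ J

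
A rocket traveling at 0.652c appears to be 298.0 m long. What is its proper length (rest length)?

Contracted length L = 298.0 m
γ = 1/√(1 - 0.652²) = 1.3189
L₀ = γL = 1.3189 × 298.0 = 393.0 m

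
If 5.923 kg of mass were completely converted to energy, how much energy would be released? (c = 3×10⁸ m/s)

Using E = mc²:
c² = (3×10⁸)² = 9×10¹⁶ m²/s²
E = 5.923 × 9×10¹⁶ = 5.331×10¹⁷ J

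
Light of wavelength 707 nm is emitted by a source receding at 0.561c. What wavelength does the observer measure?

β = 0.561
Wavelength Doppler factor = √(1.561/0.439) = √(3.556) = 1.886
λ_obs = 707 × 1.886 = 1333 nm (redshift)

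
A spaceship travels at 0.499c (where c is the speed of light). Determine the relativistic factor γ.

v/c = 0.499, so (v/c)² = 0.249001
1 - (v/c)² = 0.750999
γ = 1/√(0.750999) = 1.154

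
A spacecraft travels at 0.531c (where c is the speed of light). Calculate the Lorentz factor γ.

v/c = 0.531, so (v/c)² = 0.281961
1 - (v/c)² = 0.718039
γ = 1/√(0.718039) = 1.180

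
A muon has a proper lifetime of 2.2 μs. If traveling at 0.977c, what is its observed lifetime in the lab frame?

Proper lifetime τ₀ = 2.2 μs
γ = 1/√(1 - 0.977²) = 4.690
τ = γτ₀ = 4.690 × 2.2 μs = 10.32 μs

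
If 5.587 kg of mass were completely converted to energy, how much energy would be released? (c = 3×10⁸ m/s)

Using E = mc²:
c² = (3×10⁸)² = 9×10¹⁶ m²/s²
E = 5.587 × 9×10¹⁶ = 5.028×10¹⁷ J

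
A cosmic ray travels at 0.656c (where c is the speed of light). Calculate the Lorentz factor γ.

v/c = 0.656, so (v/c)² = 0.430336
1 - (v/c)² = 0.569664
γ = 1/√(0.569664) = 1.325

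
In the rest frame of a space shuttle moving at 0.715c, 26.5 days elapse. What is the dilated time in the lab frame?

Proper time Δt₀ = 26.5 days
γ = 1/√(1 - 0.715²) = 1.430
Δt = γΔt₀ = 1.430 × 26.5 = 37.90 days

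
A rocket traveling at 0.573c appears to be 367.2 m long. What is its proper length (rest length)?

Contracted length L = 367.2 m
γ = 1/√(1 - 0.573²) = 1.220
L₀ = γL = 1.220 × 367.2 = 448.0 m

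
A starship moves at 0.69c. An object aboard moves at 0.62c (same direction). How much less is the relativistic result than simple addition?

Classical: u' + v = 0.62 + 0.69 = 1.31c
Relativistic: u = (0.62 + 0.69)/(1 + 0.4278) = 1.31/1.4278 = 0.9175c
Difference: 1.31 - 0.9175 = 0.3925c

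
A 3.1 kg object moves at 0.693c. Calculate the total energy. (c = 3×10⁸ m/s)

γ = 1/√(1 - 0.693²) = 1.387
mc² = 3.1 × (3×10⁸)² = 2.790×10¹⁷ J
E = γmc² = 1.387 × 2.790×10¹⁷ = 3.870×10¹⁷ J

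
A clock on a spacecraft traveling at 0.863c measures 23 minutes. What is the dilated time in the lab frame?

Proper time Δt₀ = 23 minutes
γ = 1/√(1 - 0.863²) = 1.9794
Δt = γΔt₀ = 1.9794 × 23 = 45.53 minutes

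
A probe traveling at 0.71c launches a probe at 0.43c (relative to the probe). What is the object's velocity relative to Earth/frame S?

u = (u' + v)/(1 + u'v/c²)
Numerator: 0.43 + 0.71 = 1.14
Denominator: 1 + 0.3053 = 1.3053
u = 1.14/1.3053 = 0.8734c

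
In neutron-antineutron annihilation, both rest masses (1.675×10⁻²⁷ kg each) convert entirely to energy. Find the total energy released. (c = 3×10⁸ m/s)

Both particles have the same rest mass, so total mass = 2m
E = 2m·c² = 2 × 1.675×10⁻²⁷ × (3×10⁸)²
= 2 × 1.675×10⁻²⁷ × 9×10¹⁶
= 3.015×10⁻¹⁰ J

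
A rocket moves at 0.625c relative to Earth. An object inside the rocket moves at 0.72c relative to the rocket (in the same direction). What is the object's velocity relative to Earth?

u = (u' + v)/(1 + u'v/c²)
Numerator: 0.72 + 0.625 = 1.345
Denominator: 1 + 0.45 = 1.45
u = 1.345/1.45 = 0.9276c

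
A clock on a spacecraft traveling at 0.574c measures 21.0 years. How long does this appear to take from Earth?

Proper time Δt₀ = 21.0 years
γ = 1/√(1 - 0.574²) = 1.2212
Δt = γΔt₀ = 1.2212 × 21.0 = 25.65 years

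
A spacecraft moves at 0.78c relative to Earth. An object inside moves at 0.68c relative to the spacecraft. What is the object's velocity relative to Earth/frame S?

u = (u' + v)/(1 + u'v/c²)
Numerator: 0.68 + 0.78 = 1.46
Denominator: 1 + 0.5304 = 1.5304
u = 1.46/1.5304 = 0.9540c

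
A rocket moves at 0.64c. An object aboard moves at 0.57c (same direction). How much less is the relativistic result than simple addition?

Classical: u' + v = 0.57 + 0.64 = 1.21c
Relativistic: u = (0.57 + 0.64)/(1 + 0.3648) = 1.21/1.3648 = 0.8866c
Difference: 1.21 - 0.8866 = 0.3234c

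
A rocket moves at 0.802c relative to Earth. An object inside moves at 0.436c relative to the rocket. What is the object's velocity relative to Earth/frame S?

u = (u' + v)/(1 + u'v/c²)
Numerator: 0.436 + 0.802 = 1.238
Denominator: 1 + 0.349672 = 1.349672
u = 1.238/1.349672 = 0.9173c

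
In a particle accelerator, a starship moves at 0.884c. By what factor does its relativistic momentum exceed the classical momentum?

p_rel = γmv, p_class = mv
Ratio = γ = 1/√(1 - 0.884²)
= 1/√(0.218544) = 2.139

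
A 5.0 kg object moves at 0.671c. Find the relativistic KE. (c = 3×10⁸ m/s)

γ = 1/√(1 - 0.671²) = 1.3487
γ - 1 = 0.3487
KE = (γ-1)mc² = 0.3487 × 5.0 × (3×10⁸)² = 1.569×10¹⁷ J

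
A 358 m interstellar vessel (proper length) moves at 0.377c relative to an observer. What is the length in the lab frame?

Proper length L₀ = 358 m
γ = 1/√(1 - 0.377²) = 1.0797
L = L₀/γ = 358/1.0797 = 331.6 m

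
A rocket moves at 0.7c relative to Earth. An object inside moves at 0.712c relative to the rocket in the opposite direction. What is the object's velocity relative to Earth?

Object's velocity in rocket frame is u' = -0.712c
u = (u' + v)/(1 + u'v/c²) = (v - 0.712)/(1 - 0.712·v/c²)
Numerator: 0.7 - 0.712 = -0.012
Denominator: 1 - 0.4984 = 0.5016
u = -0.012/0.5016 = -0.02392c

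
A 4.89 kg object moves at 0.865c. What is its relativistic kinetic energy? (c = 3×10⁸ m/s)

γ = 1/√(1 - 0.865²) = 1.9929
γ - 1 = 0.9929
KE = (γ-1)mc² = 0.9929 × 4.89 × (3×10⁸)² = 4.370×10¹⁷ J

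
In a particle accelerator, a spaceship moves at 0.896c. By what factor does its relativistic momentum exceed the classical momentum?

p_rel = γmv, p_class = mv
Ratio = γ = 1/√(1 - 0.896²)
= 1/√(0.197184) = 2.252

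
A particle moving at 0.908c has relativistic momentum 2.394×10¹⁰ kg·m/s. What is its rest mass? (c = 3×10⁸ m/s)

γ = 1/√(1 - 0.908²) = 2.387
v = 0.908 × 3×10⁸ = 2.724×10⁸ m/s
m = p/(γv) = 2.394×10¹⁰/(2.387 × 2.724×10⁸) = 36.82 kg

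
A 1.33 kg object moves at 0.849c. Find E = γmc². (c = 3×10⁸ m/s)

γ = 1/√(1 - 0.849²) = 1.8925
mc² = 1.33 × (3×10⁸)² = 1.197×10¹⁷ J
E = γmc² = 1.8925 × 1.197×10¹⁷ = 2.265×10¹⁷ J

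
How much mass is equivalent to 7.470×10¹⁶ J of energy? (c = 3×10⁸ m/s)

From E = mc², we get m = E/c²
c² = (3×10⁸)² = 9×10¹⁶ m²/s²
m = 7.470×10¹⁶ / 9×10¹⁶ = 0.8300 kg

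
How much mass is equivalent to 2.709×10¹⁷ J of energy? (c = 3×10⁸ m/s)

From E = mc², we get m = E/c²
c² = (3×10⁸)² = 9×10¹⁶ m²/s²
m = 2.709×10¹⁷ / 9×10¹⁶ = 3.010 kg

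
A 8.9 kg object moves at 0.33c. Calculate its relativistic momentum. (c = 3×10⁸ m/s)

γ = 1/√(1 - 0.33²) = 1.05934
v = 0.33 × 3×10⁸ = 9.900×10⁷ m/s
p = γmv = 1.05934 × 8.9 × 9.900×10⁷ = 9.334×10⁸ kg·m/s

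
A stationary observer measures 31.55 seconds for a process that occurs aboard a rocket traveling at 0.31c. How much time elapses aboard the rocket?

Dilated time Δt = 31.55 seconds
γ = 1/√(1 - 0.31²) = 1.0518
Δt₀ = Δt/γ = 31.55/1.0518 = 30.00 seconds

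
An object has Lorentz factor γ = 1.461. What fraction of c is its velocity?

From γ = 1/√(1 - v²/c²):
1/γ² = 1/1.461² = 0.4685
v²/c² = 1 - 0.4685 = 0.5315
v/c = √(0.5315) = 0.7290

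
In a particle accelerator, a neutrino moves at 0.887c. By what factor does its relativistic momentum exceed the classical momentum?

p_rel = γmv, p_class = mv
Ratio = γ = 1/√(1 - 0.887²)
= 1/√(0.213231) = 2.166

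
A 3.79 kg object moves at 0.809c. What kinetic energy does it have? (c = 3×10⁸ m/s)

γ = 1/√(1 - 0.809²) = 1.7012
γ - 1 = 0.7012
KE = (γ-1)mc² = 0.7012 × 3.79 × (3×10⁸)² = 2.392×10¹⁷ J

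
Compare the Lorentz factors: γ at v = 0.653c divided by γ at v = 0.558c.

γ₁ = 1/√(1 - 0.653²) = 1.3204
γ₂ = 1/√(1 - 0.558²) = 1.2051
γ₁/γ₂ = 1.3204/1.2051 = 1.096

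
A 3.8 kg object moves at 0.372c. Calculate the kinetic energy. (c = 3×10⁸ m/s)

γ = 1/√(1 - 0.372²) = 1.07732
γ - 1 = 0.07732
KE = (γ-1)mc² = 0.07732 × 3.8 × (3×10⁸)² = 2.644×10¹⁶ J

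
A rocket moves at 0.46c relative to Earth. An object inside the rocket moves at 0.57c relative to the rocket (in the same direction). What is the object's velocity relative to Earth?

u = (u' + v)/(1 + u'v/c²)
Numerator: 0.57 + 0.46 = 1.03
Denominator: 1 + 0.2622 = 1.2622
u = 1.03/1.2622 = 0.8160c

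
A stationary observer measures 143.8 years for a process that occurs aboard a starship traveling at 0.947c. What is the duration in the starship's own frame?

Dilated time Δt = 143.8 years
γ = 1/√(1 - 0.947²) = 3.113
Δt₀ = Δt/γ = 143.8/3.113 = 46.19 years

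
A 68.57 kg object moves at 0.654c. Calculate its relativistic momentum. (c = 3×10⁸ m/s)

γ = 1/√(1 - 0.654²) = 1.3219
v = 0.654 × 3×10⁸ = 1.962×10⁸ m/s
p = γmv = 1.3219 × 68.57 × 1.962×10⁸ = 1.778×10¹⁰ kg·m/s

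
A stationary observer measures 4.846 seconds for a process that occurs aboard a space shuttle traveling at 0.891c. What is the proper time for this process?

Dilated time Δt = 4.846 seconds
γ = 1/√(1 - 0.891²) = 2.203
Δt₀ = Δt/γ = 4.846/2.203 = 2.200 seconds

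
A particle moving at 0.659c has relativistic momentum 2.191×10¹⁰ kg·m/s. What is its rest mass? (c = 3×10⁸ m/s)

γ = 1/√(1 - 0.659²) = 1.3295
v = 0.659 × 3×10⁸ = 1.977×10⁸ m/s
m = p/(γv) = 2.191×10¹⁰/(1.3295 × 1.977×10⁸) = 83.36 kg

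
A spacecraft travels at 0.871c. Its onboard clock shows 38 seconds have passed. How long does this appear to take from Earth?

Proper time Δt₀ = 38 seconds
γ = 1/√(1 - 0.871²) = 2.0355
Δt = γΔt₀ = 2.0355 × 38 = 77.35 seconds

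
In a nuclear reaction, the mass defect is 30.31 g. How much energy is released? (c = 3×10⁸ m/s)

Convert mass defect: Δm = 30.31 g = 0.03031 kg
E = Δm·c² = 0.03031 × (3×10⁸)²
= 0.03031 × 9×10¹⁶ = 2.728×10¹⁵ J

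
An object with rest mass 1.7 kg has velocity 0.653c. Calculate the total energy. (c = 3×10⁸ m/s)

γ = 1/√(1 - 0.653²) = 1.320
mc² = 1.7 × (3×10⁸)² = 1.530×10¹⁷ J
E = γmc² = 1.320 × 1.530×10¹⁷ = 2.020×10¹⁷ J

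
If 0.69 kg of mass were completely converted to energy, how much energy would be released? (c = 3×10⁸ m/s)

Using E = mc²:
c² = (3×10⁸)² = 9×10¹⁶ m²/s²
E = 0.69 × 9×10¹⁶ = 6.210×10¹⁶ J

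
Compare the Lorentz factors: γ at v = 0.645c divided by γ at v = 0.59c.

γ₁ = 1/√(1 - 0.645²) = 1.3086
γ₂ = 1/√(1 - 0.59²) = 1.2385
γ₁/γ₂ = 1.3086/1.2385 = 1.057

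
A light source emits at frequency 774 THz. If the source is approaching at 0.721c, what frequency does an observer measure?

β = v/c = 0.721
(1+β)/(1-β) = 1.721/0.279 = 6.1685
Doppler factor = √(6.1685) = 2.4836
f_obs = 774 × 2.4836 = 1922 THz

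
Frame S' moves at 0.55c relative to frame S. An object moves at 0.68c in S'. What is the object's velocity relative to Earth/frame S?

u = (u' + v)/(1 + u'v/c²)
Numerator: 0.68 + 0.55 = 1.23
Denominator: 1 + 0.374 = 1.374
u = 1.23/1.374 = 0.8952c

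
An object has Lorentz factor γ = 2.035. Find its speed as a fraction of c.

From γ = 1/√(1 - v²/c²):
1/γ² = 1/2.035² = 0.2415
v²/c² = 1 - 0.2415 = 0.7585
v/c = √(0.7585) = 0.8709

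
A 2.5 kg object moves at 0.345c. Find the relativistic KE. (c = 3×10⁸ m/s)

γ = 1/√(1 - 0.345²) = 1.06541
γ - 1 = 0.06541
KE = (γ-1)mc² = 0.06541 × 2.5 × (3×10⁸)² = 1.472×10¹⁶ J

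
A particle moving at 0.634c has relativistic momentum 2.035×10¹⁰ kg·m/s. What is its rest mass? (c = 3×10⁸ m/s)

γ = 1/√(1 - 0.634²) = 1.2931
v = 0.634 × 3×10⁸ = 1.902×10⁸ m/s
m = p/(γv) = 2.035×10¹⁰/(1.2931 × 1.902×10⁸) = 82.74 kg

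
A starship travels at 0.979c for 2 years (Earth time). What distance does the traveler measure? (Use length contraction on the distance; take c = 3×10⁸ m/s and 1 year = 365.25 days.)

Earth distance: d = v × t = 0.979c × 2 yr = 1.8537×10¹⁶ m
γ = 4.9053
d' = d/γ = 1.8537×10¹⁶/4.9053 = 3.779×10¹⁵ m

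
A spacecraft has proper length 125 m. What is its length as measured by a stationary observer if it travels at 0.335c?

Proper length L₀ = 125 m
γ = 1/√(1 - 0.335²) = 1.061
L = L₀/γ = 125/1.061 = 117.8 m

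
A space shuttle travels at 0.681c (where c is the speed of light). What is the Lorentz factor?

v/c = 0.681, so (v/c)² = 0.463761
1 - (v/c)² = 0.536239
γ = 1/√(0.536239) = 1.366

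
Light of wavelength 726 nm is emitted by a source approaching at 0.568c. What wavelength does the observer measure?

β = 0.568
Wavelength Doppler factor = √(0.432/1.568) = √(0.2755) = 0.5249
λ_obs = 726 × 0.5249 = 381.1 nm (blueshift)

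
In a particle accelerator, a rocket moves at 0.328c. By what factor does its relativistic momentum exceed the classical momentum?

p_rel = γmv, p_class = mv
Ratio = γ = 1/√(1 - 0.328²)
= 1/√(0.892416) = 1.059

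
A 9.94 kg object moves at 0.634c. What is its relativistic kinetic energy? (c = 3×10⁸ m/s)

γ = 1/√(1 - 0.634²) = 1.2931
γ - 1 = 0.2931
KE = (γ-1)mc² = 0.2931 × 9.94 × (3×10⁸)² = 2.622×10¹⁷ J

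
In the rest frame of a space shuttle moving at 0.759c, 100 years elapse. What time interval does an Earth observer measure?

Proper time Δt₀ = 100 years
γ = 1/√(1 - 0.759²) = 1.536
Δt = γΔt₀ = 1.536 × 100 = 153.6 years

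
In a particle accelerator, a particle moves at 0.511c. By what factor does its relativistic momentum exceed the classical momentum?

p_rel = γmv, p_class = mv
Ratio = γ = 1/√(1 - 0.511²)
= 1/√(0.738879) = 1.163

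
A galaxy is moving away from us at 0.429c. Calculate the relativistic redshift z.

β = 0.429
(1+β)/(1-β) = 1.429/0.571 = 2.503
√(2.503) = 1.582
z = 1.582 - 1 = 0.5820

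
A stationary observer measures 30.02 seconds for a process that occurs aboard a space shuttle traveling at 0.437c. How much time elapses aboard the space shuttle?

Dilated time Δt = 30.02 seconds
γ = 1/√(1 - 0.437²) = 1.112
Δt₀ = Δt/γ = 30.02/1.112 = 27.00 seconds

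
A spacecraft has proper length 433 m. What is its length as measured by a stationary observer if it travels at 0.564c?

Proper length L₀ = 433 m
γ = 1/√(1 - 0.564²) = 1.211
L = L₀/γ = 433/1.211 = 357.6 m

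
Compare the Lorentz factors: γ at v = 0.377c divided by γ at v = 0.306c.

γ₁ = 1/√(1 - 0.377²) = 1.0797
γ₂ = 1/√(1 - 0.306²) = 1.0504
γ₁/γ₂ = 1.0797/1.0504 = 1.028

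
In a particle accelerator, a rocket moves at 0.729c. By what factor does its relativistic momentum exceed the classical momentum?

p_rel = γmv, p_class = mv
Ratio = γ = 1/√(1 - 0.729²)
= 1/√(0.468559) = 1.461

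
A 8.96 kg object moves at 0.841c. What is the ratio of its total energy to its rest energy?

E = γmc², E₀ = mc²
E/E₀ = γ = 1/√(1 - 0.841²) = 1.848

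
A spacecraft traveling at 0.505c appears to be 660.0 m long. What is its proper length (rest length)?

Contracted length L = 660.0 m
γ = 1/√(1 - 0.505²) = 1.1586
L₀ = γL = 1.1586 × 660.0 = 764.7 m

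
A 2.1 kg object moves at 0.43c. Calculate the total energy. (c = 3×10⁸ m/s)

γ = 1/√(1 - 0.43²) = 1.1076
mc² = 2.1 × (3×10⁸)² = 1.890×10¹⁷ J
E = γmc² = 1.1076 × 1.890×10¹⁷ = 2.093×10¹⁷ J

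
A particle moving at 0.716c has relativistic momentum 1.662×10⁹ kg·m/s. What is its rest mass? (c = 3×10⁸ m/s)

γ = 1/√(1 - 0.716²) = 1.432459
v = 0.716 × 3×10⁸ = 2.148×10⁸ m/s
m = p/(γv) = 1.662×10⁹/(1.432459 × 2.148×10⁸) = 5.402 kg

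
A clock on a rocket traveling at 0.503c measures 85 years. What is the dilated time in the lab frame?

Proper time Δt₀ = 85 years
γ = 1/√(1 - 0.503²) = 1.157
Δt = γΔt₀ = 1.157 × 85 = 98.35 years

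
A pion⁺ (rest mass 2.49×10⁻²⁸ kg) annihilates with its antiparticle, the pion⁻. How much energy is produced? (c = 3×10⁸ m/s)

Both particles have the same rest mass, so total mass = 2m
E = 2m·c² = 2 × 2.49×10⁻²⁸ × (3×10⁸)²
= 2 × 2.49×10⁻²⁸ × 9×10¹⁶
= 4.482×10⁻¹¹ J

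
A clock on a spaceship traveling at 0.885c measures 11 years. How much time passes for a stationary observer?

Proper time Δt₀ = 11 years
γ = 1/√(1 - 0.885²) = 2.148
Δt = γΔt₀ = 2.148 × 11 = 23.63 years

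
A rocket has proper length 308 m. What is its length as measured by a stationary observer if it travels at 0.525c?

Proper length L₀ = 308 m
γ = 1/√(1 - 0.525²) = 1.175
L = L₀/γ = 308/1.175 = 262.1 m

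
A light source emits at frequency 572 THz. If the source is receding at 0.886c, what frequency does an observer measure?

β = v/c = 0.886
(1-β)/(1+β) = 0.114/1.886 = 0.060445
Doppler factor = √(0.060445) = 0.24586
f_obs = 572 × 0.24586 = 140.6 THz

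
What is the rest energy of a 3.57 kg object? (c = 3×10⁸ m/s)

c² = (3×10⁸)² = 9.000×10¹⁶ m²/s²
E₀ = mc² = 3.57 × 9.000×10¹⁶ = 3.213×10¹⁷ J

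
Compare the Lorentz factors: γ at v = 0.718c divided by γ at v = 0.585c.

γ₁ = 1/√(1 - 0.718²) = 1.437
γ₂ = 1/√(1 - 0.585²) = 1.233
γ₁/γ₂ = 1.437/1.233 = 1.165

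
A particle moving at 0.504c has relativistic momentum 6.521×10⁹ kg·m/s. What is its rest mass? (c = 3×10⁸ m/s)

γ = 1/√(1 - 0.504²) = 1.1578
v = 0.504 × 3×10⁸ = 1.512×10⁸ m/s
m = p/(γv) = 6.521×10⁹/(1.1578 × 1.512×10⁸) = 37.25 kg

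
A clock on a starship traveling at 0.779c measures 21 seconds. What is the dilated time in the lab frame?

Proper time Δt₀ = 21 seconds
γ = 1/√(1 - 0.779²) = 1.5948
Δt = γΔt₀ = 1.5948 × 21 = 33.49 seconds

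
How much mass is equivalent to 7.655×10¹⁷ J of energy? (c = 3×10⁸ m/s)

From E = mc², we get m = E/c²
c² = (3×10⁸)² = 9×10¹⁶ m²/s²
m = 7.655×10¹⁷ / 9×10¹⁶ = 8.506 kg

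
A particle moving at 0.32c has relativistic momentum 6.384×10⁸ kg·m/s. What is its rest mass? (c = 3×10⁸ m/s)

γ = 1/√(1 - 0.32²) = 1.0555
v = 0.32 × 3×10⁸ = 9.600×10⁷ m/s
m = p/(γv) = 6.384×10⁸/(1.0555 × 9.600×10⁷) = 6.300 kg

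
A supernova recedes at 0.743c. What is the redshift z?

β = 0.743
(1+β)/(1-β) = 1.743/0.257 = 6.782
√(6.782) = 2.604
z = 2.604 - 1 = 1.604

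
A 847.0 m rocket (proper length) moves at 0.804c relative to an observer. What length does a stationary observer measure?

Proper length L₀ = 847.0 m
γ = 1/√(1 - 0.804²) = 1.6817
L = L₀/γ = 847.0/1.6817 = 503.7 m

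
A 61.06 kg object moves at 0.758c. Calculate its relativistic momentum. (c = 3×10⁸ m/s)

γ = 1/√(1 - 0.758²) = 1.533
v = 0.758 × 3×10⁸ = 2.274×10⁸ m/s
p = γmv = 1.533 × 61.06 × 2.274×10⁸ = 2.129×10¹⁰ kg·m/s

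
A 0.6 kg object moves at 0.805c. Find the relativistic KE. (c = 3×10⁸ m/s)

γ = 1/√(1 - 0.805²) = 1.6856
γ - 1 = 0.6856
KE = (γ-1)mc² = 0.6856 × 0.6 × (3×10⁸)² = 3.702×10¹⁶ J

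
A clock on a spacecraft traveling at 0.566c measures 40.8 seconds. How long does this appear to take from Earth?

Proper time Δt₀ = 40.8 seconds
γ = 1/√(1 - 0.566²) = 1.213
Δt = γΔt₀ = 1.213 × 40.8 = 49.49 seconds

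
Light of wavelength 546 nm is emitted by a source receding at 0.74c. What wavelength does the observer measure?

β = 0.74
Wavelength Doppler factor = √(1.74/0.26) = √(6.692) = 2.5869
λ_obs = 546 × 2.5869 = 1412 nm (redshift)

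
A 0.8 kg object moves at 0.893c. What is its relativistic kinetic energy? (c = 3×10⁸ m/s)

γ = 1/√(1 - 0.893²) = 2.222
γ - 1 = 1.222
KE = (γ-1)mc² = 1.222 × 0.8 × (3×10⁸)² = 8.798×10¹⁶ J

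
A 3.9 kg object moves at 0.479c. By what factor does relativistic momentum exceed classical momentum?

p_rel = γmv, p_class = mv
Ratio = γ = 1/√(1 - 0.479²) = 1.139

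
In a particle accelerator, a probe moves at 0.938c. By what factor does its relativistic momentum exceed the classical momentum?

p_rel = γmv, p_class = mv
Ratio = γ = 1/√(1 - 0.938²)
= 1/√(0.120156) = 2.885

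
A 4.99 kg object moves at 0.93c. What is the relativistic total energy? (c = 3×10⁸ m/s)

γ = 1/√(1 - 0.93²) = 2.721
mc² = 4.99 × (3×10⁸)² = 4.491×10¹⁷ J
E = γmc² = 2.721 × 4.491×10¹⁷ = 1.222×10¹⁸ J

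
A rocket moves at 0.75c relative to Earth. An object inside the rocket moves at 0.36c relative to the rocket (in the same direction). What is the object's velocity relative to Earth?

u = (u' + v)/(1 + u'v/c²)
Numerator: 0.36 + 0.75 = 1.11
Denominator: 1 + 0.27 = 1.27
u = 1.11/1.27 = 0.8740c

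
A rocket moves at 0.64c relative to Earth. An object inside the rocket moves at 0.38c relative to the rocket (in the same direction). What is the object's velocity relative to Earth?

u = (u' + v)/(1 + u'v/c²)
Numerator: 0.38 + 0.64 = 1.02
Denominator: 1 + 0.2432 = 1.2432
u = 1.02/1.2432 = 0.8205c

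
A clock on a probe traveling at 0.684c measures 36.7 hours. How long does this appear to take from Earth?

Proper time Δt₀ = 36.7 hours
γ = 1/√(1 - 0.684²) = 1.3708
Δt = γΔt₀ = 1.3708 × 36.7 = 50.31 hours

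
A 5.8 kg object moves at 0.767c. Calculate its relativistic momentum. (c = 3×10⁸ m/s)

γ = 1/√(1 - 0.767²) = 1.5585
v = 0.767 × 3×10⁸ = 2.301×10⁸ m/s
p = γmv = 1.5585 × 5.8 × 2.301×10⁸ = 2.080×10⁹ kg·m/s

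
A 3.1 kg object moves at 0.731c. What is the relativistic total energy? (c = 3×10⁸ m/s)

γ = 1/√(1 - 0.731²) = 1.4655
mc² = 3.1 × (3×10⁸)² = 2.790×10¹⁷ J
E = γmc² = 1.4655 × 2.790×10¹⁷ = 4.089×10¹⁷ J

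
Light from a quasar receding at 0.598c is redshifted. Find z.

β = 0.598
(1+β)/(1-β) = 1.598/0.402 = 3.9751
√(3.9751) = 1.9938
z = 1.9938 - 1 = 0.9938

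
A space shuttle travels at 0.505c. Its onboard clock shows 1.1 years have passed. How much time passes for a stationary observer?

Proper time Δt₀ = 1.1 years
γ = 1/√(1 - 0.505²) = 1.1586
Δt = γΔt₀ = 1.1586 × 1.1 = 1.274 years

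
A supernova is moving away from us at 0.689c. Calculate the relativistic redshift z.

β = 0.689
(1+β)/(1-β) = 1.689/0.311 = 5.431
√(5.431) = 2.330
z = 2.330 - 1 = 1.330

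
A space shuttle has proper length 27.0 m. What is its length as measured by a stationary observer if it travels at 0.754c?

Proper length L₀ = 27.0 m
γ = 1/√(1 - 0.754²) = 1.522
L = L₀/γ = 27.0/1.522 = 17.74 m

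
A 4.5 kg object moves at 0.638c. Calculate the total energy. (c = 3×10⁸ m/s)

γ = 1/√(1 - 0.638²) = 1.2986
mc² = 4.5 × (3×10⁸)² = 4.050×10¹⁷ J
E = γmc² = 1.2986 × 4.050×10¹⁷ = 5.259×10¹⁷ J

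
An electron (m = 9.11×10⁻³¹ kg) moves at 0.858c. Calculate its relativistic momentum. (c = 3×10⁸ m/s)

γ = 1/√(1 - 0.858²) = 1.9469
v = 0.858 × 3×10⁸ = 2.574×10⁸ m/s
p = γmv = 1.9469 × 9.11×10⁻³¹ × 2.574×10⁸ = 4.565×10⁻²² kg·m/s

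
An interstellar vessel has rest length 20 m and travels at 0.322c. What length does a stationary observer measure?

Proper length L₀ = 20 m
γ = 1/√(1 - 0.322²) = 1.0563
L = L₀/γ = 20/1.0563 = 18.93 m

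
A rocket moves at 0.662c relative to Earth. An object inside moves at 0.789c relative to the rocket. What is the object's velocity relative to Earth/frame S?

u = (u' + v)/(1 + u'v/c²)
Numerator: 0.789 + 0.662 = 1.451
Denominator: 1 + 0.522318 = 1.522318
u = 1.451/1.522318 = 0.9532c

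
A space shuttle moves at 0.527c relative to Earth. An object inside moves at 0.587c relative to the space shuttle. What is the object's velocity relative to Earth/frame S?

u = (u' + v)/(1 + u'v/c²)
Numerator: 0.587 + 0.527 = 1.114
Denominator: 1 + 0.309349 = 1.309349
u = 1.114/1.309349 = 0.8508c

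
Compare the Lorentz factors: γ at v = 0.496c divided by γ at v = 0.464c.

γ₁ = 1/√(1 - 0.496²) = 1.152
γ₂ = 1/√(1 - 0.464²) = 1.129
γ₁/γ₂ = 1.152/1.129 = 1.020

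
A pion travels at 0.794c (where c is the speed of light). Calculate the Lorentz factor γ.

v/c = 0.794, so (v/c)² = 0.630436
1 - (v/c)² = 0.369564
γ = 1/√(0.369564) = 1.645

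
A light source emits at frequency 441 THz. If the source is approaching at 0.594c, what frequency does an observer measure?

β = v/c = 0.594
(1+β)/(1-β) = 1.594/0.406 = 3.926
Doppler factor = √(3.926) = 1.9814
f_obs = 441 × 1.9814 = 873.8 THz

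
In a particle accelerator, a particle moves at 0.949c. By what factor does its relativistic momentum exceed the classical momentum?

p_rel = γmv, p_class = mv
Ratio = γ = 1/√(1 - 0.949²)
= 1/√(0.099399) = 3.172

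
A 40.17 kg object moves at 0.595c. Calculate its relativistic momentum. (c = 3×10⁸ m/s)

γ = 1/√(1 - 0.595²) = 1.2442
v = 0.595 × 3×10⁸ = 1.785×10⁸ m/s
p = γmv = 1.2442 × 40.17 × 1.785×10⁸ = 8.921×10⁹ kg·m/s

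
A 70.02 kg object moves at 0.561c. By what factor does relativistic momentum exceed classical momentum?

p_rel = γmv, p_class = mv
Ratio = γ = 1/√(1 - 0.561²) = 1.208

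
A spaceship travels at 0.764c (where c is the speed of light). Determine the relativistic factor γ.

v/c = 0.764, so (v/c)² = 0.583696
1 - (v/c)² = 0.416304
γ = 1/√(0.416304) = 1.550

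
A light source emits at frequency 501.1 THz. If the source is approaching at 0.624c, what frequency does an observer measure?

β = v/c = 0.624
(1+β)/(1-β) = 1.624/0.376 = 4.319
Doppler factor = √(4.319) = 2.078
f_obs = 501.1 × 2.078 = 1041 THz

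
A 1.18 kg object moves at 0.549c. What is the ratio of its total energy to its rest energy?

E = γmc², E₀ = mc²
E/E₀ = γ = 1/√(1 - 0.549²) = 1.196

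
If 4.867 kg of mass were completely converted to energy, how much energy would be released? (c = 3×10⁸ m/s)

Using E = mc²:
c² = (3×10⁸)² = 9×10¹⁶ m²/s²
E = 4.867 × 9×10¹⁶ = 4.380×10¹⁷ J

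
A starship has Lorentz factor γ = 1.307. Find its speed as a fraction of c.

From γ = 1/√(1 - v²/c²):
1/γ² = 1/1.307² = 0.5854
v²/c² = 1 - 0.5854 = 0.4146
v/c = √(0.4146) = 0.6439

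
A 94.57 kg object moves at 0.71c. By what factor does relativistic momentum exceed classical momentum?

p_rel = γmv, p_class = mv
Ratio = γ = 1/√(1 - 0.71²) = 1.420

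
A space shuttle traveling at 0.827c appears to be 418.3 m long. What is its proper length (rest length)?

Contracted length L = 418.3 m
γ = 1/√(1 - 0.827²) = 1.7787
L₀ = γL = 1.7787 × 418.3 = 744.0 m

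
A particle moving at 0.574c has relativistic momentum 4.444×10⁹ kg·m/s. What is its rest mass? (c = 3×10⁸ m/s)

γ = 1/√(1 - 0.574²) = 1.2212
v = 0.574 × 3×10⁸ = 1.722×10⁸ m/s
m = p/(γv) = 4.444×10⁹/(1.2212 × 1.722×10⁸) = 21.13 kg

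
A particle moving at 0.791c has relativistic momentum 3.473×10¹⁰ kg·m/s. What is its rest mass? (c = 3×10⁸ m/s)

γ = 1/√(1 - 0.791²) = 1.6345
v = 0.791 × 3×10⁸ = 2.373×10⁸ m/s
m = p/(γv) = 3.473×10¹⁰/(1.6345 × 2.373×10⁸) = 89.54 kg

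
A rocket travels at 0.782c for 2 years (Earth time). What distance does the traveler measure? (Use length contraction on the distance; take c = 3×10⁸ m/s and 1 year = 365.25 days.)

Earth distance: d = v × t = 0.782c × 2 yr = 1.4807×10¹⁶ m
γ = 1.6044
d' = d/γ = 1.4807×10¹⁶/1.6044 = 9.229×10¹⁵ m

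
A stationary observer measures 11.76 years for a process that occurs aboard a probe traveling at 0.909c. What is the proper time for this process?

Dilated time Δt = 11.76 years
γ = 1/√(1 - 0.909²) = 2.399
Δt₀ = Δt/γ = 11.76/2.399 = 4.902 years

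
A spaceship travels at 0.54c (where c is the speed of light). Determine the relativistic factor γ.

v/c = 0.54, so (v/c)² = 0.2916
1 - (v/c)² = 0.7084
γ = 1/√(0.7084) = 1.188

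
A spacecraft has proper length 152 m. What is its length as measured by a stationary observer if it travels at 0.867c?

Proper length L₀ = 152 m
γ = 1/√(1 - 0.867²) = 2.0068
L = L₀/γ = 152/2.0068 = 75.74 m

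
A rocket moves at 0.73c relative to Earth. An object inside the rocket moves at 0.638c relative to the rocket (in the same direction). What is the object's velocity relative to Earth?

u = (u' + v)/(1 + u'v/c²)
Numerator: 0.638 + 0.73 = 1.368
Denominator: 1 + 0.46574 = 1.46574
u = 1.368/1.46574 = 0.9333c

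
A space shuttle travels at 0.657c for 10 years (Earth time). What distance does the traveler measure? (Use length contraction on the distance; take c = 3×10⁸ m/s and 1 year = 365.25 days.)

Earth distance: d = v × t = 0.657c × 10 yr = 6.2200×10¹⁶ m
γ = 1.3265
d' = d/γ = 6.2200×10¹⁶/1.3265 = 4.689×10¹⁶ m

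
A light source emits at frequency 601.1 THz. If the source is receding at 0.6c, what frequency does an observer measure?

β = v/c = 0.6
(1-β)/(1+β) = 0.4/1.6 = 0.2500
Doppler factor = √(0.2500) = 0.5000
f_obs = 601.1 × 0.5000 = 300.6 THz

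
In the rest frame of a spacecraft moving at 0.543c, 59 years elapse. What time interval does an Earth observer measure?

Proper time Δt₀ = 59 years
γ = 1/√(1 - 0.543²) = 1.1909
Δt = γΔt₀ = 1.1909 × 59 = 70.26 years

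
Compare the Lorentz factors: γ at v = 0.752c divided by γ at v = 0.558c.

γ₁ = 1/√(1 - 0.752²) = 1.517
γ₂ = 1/√(1 - 0.558²) = 1.205
γ₁/γ₂ = 1.517/1.205 = 1.259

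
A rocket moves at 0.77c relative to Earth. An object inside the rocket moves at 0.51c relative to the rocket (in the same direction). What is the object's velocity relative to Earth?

u = (u' + v)/(1 + u'v/c²)
Numerator: 0.51 + 0.77 = 1.28
Denominator: 1 + 0.3927 = 1.3927
u = 1.28/1.3927 = 0.9191c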